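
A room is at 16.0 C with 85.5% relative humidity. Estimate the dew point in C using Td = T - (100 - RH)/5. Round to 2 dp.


Td = 16.0 - (100-85.5)/5 = 13.10 C

13.10 C


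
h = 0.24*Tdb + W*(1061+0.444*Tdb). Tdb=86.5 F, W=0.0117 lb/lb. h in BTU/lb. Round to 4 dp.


h = 0.24*86.5 + 0.0117*(1061+0.444*86.5) = 33.6231 BTU/lb

33.6231 BTU/lb


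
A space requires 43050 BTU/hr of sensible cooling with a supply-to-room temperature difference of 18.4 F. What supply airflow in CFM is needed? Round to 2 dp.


CFM = 43050 / (1.08 * 18.4) = 2166.36

2166.36 CFM


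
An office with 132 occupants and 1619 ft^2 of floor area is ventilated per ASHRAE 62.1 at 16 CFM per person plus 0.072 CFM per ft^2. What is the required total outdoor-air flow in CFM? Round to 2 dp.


Total = 132*16 + 1619*0.072 = 2228.57 CFM

2228.57 CFM


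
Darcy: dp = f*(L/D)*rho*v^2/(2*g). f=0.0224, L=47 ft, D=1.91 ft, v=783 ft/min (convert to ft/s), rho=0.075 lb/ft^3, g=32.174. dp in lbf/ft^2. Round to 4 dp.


v_fps = 783/60 = 13.05 ft/s
dp = 0.0224*(47/1.91)*0.075*13.05^2/(2*32.174) = 0.1094 lbf/ft^2

0.1094 lbf/ft^2


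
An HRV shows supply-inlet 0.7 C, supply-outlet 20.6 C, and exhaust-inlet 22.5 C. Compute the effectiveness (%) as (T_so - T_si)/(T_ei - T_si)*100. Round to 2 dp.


eff = (20.6-0.7)/(22.5-0.7)*100 = 91.28 %

91.28 %


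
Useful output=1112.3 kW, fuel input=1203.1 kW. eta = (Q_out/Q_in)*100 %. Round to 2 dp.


eta = (1112.3/1203.1)*100 = 92.45 %

92.45 %


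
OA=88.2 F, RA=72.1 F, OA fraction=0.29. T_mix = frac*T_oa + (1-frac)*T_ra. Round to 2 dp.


T_mix = 0.29*88.2 + 0.71*72.1 = 76.77 F

76.77 F


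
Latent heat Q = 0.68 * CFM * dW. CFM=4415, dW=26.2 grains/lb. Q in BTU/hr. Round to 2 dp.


Q = 0.68 * 4415 * 26.2 = 78657.64 BTU/hr

78657.64 BTU/hr


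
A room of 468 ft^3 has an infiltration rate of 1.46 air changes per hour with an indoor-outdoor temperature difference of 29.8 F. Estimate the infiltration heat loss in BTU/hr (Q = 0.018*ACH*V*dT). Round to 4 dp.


Q = 0.018 * 1.46 * 468 * 29.8 = 366.5114 BTU/hr

366.5114 BTU/hr


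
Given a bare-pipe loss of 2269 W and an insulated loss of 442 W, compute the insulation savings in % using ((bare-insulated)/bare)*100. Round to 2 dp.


Savings = ((2269-442)/2269)*100 = 80.52 %

80.52 %


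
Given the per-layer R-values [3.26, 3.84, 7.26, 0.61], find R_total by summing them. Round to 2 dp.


R_total = 3.26 + 3.84 + 7.26 + 0.61 = 14.97

14.97


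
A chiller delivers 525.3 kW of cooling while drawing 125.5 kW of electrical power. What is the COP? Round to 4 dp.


COP = 525.3 / 125.5 = 4.1857

4.1857


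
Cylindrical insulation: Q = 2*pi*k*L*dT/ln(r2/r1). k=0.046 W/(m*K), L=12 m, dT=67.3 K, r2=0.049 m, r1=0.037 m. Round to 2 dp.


Q = 2*pi*0.046*12*67.3/ln(0.049/0.037) = 830.96 W

830.96 W


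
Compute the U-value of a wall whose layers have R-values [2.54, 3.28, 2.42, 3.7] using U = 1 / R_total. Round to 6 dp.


R_total = 2.54 + 3.28 + 2.42 + 3.7 = 11.94
U = 1/11.94 = 0.083752

0.083752


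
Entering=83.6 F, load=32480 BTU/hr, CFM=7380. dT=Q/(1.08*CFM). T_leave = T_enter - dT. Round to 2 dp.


dT = 32480/(1.08*7380) = 4.0751
T_leave = 83.6 - 4.0751 = 79.52 F

79.52 F


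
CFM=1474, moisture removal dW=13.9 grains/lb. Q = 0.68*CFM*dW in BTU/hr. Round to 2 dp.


Q = 0.68 * 1474 * 13.9 = 13932.25 BTU/hr

13932.25 BTU/hr


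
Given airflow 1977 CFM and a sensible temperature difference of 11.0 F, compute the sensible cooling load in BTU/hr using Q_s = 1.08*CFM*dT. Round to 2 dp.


Q = 1.08 * 1977 * 11.0 = 23486.76 BTU/hr

23486.76 BTU/hr


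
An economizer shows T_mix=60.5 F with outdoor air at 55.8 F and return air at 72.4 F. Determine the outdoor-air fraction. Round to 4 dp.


frac = (60.5 - 72.4) / (55.8 - 72.4) = 0.7169

0.7169


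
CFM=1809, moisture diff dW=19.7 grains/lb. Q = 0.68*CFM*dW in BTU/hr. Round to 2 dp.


Q = 0.68 * 1809 * 19.7 = 24233.36 BTU/hr

24233.36 BTU/hr


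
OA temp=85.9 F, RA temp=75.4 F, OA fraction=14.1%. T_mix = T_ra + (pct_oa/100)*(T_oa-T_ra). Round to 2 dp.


T_mix = 75.4 + (14.1/100)*(85.9-75.4) = 76.88 F

76.88 F


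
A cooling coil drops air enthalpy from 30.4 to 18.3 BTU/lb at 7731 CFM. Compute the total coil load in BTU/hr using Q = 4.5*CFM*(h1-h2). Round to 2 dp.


Q = 4.5 * 7731 * (30.4 - 18.3) = 420952.95 BTU/hr

420952.95 BTU/hr


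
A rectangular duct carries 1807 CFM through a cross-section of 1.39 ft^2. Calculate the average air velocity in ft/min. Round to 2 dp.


V = 1807 / 1.39 = 1300.00 ft/min

1300.00 ft/min


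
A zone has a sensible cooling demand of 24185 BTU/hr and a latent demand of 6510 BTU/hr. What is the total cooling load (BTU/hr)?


Qt = 24185 + 6510 = 30695 BTU/hr

30695 BTU/hr


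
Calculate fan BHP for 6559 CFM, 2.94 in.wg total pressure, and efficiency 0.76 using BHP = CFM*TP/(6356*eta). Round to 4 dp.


BHP = 6559 * 2.94 / (6356 * 0.76) = 3.9920 hp

3.9920 hp


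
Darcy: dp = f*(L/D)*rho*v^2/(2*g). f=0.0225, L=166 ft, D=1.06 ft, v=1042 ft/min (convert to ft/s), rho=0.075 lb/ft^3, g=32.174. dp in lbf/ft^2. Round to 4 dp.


v_fps = 1042/60 = 17.3667 ft/s
dp = 0.0225*(166/1.06)*0.075*17.3667^2/(2*32.174) = 1.2386 lbf/ft^2

1.2386 lbf/ft^2


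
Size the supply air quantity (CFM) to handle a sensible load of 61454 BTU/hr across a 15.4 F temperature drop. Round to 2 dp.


CFM = 61454 / (1.08 * 15.4) = 3694.93

3694.93 CFM


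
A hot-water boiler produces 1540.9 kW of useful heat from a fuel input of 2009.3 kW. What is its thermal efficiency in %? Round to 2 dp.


eta = (1540.9/2009.3)*100 = 76.69 %

76.69 %


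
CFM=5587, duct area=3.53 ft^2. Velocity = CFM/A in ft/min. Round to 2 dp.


V = 5587 / 3.53 = 1582.72 ft/min

1582.72 ft/min


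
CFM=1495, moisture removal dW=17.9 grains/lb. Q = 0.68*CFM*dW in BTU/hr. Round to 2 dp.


Q = 0.68 * 1495 * 17.9 = 18197.14 BTU/hr

18197.14 BTU/hr


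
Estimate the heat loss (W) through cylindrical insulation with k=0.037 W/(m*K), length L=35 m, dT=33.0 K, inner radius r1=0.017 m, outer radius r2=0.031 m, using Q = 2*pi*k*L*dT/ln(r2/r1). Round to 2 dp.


Q = 2*pi*0.037*35*33.0/ln(0.031/0.017) = 446.94 W

446.94 W


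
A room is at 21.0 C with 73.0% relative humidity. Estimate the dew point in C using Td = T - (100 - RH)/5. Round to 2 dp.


Td = 21.0 - (100-73.0)/5 = 15.60 C

15.60 C


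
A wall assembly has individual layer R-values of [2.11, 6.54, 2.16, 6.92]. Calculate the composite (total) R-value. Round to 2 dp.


R_total = 2.11 + 6.54 + 2.16 + 6.92 = 17.73

17.73


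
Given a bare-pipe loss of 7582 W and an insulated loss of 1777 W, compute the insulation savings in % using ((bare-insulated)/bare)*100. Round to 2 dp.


Savings = ((7582-1777)/7582)*100 = 76.56 %

76.56 %


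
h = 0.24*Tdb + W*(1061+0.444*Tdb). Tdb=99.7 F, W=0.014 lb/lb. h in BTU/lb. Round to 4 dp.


h = 0.24*99.7 + 0.014*(1061+0.444*99.7) = 39.4017 BTU/lb

39.4017 BTU/lb


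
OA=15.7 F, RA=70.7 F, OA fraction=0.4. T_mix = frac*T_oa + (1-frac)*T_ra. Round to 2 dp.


T_mix = 0.4*15.7 + 0.6*70.7 = 48.70 F

48.70 F


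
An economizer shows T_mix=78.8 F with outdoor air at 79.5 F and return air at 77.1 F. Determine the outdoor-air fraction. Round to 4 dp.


frac = (78.8 - 77.1) / (79.5 - 77.1) = 0.7083

0.7083


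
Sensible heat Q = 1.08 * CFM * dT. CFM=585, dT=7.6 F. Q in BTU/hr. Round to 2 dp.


Q = 1.08 * 585 * 7.6 = 4801.68 BTU/hr

4801.68 BTU/hr


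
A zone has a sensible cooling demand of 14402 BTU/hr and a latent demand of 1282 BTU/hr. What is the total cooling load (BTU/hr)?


Qt = 14402 + 1282 = 15684 BTU/hr

15684 BTU/hr


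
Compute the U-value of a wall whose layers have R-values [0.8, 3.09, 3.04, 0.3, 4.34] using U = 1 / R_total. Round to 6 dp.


R_total = 0.8 + 3.09 + 3.04 + 0.3 + 4.34 = 11.57
U = 1/11.57 = 0.086430

0.086430


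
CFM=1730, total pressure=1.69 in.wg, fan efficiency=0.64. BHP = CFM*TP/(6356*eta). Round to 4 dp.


BHP = 1730 * 1.69 / (6356 * 0.64) = 0.7187 hp

0.7187 hp


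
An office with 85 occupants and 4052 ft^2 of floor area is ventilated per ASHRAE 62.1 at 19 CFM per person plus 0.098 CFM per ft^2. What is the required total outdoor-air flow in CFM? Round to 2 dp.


Total = 85*19 + 4052*0.098 = 2012.10 CFM

2012.10 CFM


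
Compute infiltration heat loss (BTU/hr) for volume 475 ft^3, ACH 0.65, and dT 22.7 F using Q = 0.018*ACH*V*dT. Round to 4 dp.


Q = 0.018 * 0.65 * 475 * 22.7 = 126.1553 BTU/hr

126.1553 BTU/hr


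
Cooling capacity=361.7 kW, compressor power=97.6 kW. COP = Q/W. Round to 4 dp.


COP = 361.7 / 97.6 = 3.7059

3.7059


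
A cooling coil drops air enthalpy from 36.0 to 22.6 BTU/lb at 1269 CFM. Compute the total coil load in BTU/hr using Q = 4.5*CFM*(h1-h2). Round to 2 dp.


Q = 4.5 * 1269 * (36.0 - 22.6) = 76520.70 BTU/hr

76520.70 BTU/hr


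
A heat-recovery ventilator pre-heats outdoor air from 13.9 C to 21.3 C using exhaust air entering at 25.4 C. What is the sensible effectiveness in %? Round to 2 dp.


eff = (21.3-13.9)/(25.4-13.9)*100 = 64.35 %

64.35 %


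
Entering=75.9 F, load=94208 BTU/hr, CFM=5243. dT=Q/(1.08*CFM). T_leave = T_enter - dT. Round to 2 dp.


dT = 94208/(1.08*5243) = 16.6374
T_leave = 75.9 - 16.6374 = 59.26 F

59.26 F


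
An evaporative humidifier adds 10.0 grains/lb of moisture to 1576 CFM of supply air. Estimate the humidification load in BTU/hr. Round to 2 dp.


Q = 0.68 * 1576 * 10.0 = 10716.80 BTU/hr

10716.80 BTU/hr


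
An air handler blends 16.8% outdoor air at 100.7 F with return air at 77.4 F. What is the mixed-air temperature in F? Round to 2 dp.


T_mix = 77.4 + (16.8/100)*(100.7-77.4) = 81.31 F

81.31 F


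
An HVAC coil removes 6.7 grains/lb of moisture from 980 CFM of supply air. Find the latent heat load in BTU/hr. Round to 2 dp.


Q = 0.68 * 980 * 6.7 = 4464.88 BTU/hr

4464.88 BTU/hr


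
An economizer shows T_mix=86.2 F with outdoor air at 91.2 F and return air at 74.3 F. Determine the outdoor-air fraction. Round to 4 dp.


frac = (86.2 - 74.3) / (91.2 - 74.3) = 0.7041

0.7041


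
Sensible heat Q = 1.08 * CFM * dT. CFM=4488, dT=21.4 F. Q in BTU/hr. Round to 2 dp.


Q = 1.08 * 4488 * 21.4 = 103726.66 BTU/hr

103726.66 BTU/hr


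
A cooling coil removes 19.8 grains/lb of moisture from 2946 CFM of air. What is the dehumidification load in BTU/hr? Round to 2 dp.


Q = 0.68 * 2946 * 19.8 = 39664.94 BTU/hr

39664.94 BTU/hr


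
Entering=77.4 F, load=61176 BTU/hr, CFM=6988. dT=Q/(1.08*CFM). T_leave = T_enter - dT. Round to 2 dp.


dT = 61176/(1.08*6988) = 8.1060
T_leave = 77.4 - 8.1060 = 69.29 F

69.29 F


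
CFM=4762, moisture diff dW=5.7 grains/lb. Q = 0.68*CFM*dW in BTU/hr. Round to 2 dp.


Q = 0.68 * 4762 * 5.7 = 18457.51 BTU/hr

18457.51 BTU/hr


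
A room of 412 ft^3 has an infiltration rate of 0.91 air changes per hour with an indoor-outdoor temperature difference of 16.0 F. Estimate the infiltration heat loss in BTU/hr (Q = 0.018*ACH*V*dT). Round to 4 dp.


Q = 0.018 * 0.91 * 412 * 16.0 = 107.9770 BTU/hr

107.9770 BTU/hr


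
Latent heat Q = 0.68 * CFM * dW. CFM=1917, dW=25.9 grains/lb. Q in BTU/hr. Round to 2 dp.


Q = 0.68 * 1917 * 25.9 = 33762.20 BTU/hr

33762.20 BTU/hr


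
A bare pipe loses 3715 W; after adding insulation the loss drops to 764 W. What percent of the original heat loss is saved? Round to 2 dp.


Savings = ((3715-764)/3715)*100 = 79.43 %

79.43 %


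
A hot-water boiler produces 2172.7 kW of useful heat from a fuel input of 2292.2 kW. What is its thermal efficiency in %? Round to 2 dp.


eta = (2172.7/2292.2)*100 = 94.79 %

94.79 %


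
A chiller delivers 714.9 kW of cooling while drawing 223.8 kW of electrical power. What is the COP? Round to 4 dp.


COP = 714.9 / 223.8 = 3.1944

3.1944


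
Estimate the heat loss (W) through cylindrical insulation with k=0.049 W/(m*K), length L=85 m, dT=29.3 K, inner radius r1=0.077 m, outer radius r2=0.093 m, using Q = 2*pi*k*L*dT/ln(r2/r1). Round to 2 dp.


Q = 2*pi*0.049*85*29.3/ln(0.093/0.077) = 4061.38 W

4061.38 W


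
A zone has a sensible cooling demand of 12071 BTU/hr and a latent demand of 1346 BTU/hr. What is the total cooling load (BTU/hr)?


Qt = 12071 + 1346 = 13417 BTU/hr

13417 BTU/hr


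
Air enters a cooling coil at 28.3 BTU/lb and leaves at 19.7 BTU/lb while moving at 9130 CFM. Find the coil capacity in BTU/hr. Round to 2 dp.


Q = 4.5 * 9130 * (28.3 - 19.7) = 353331.00 BTU/hr

353331.00 BTU/hr


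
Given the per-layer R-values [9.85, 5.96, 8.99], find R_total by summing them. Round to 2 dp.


R_total = 9.85 + 5.96 + 8.99 = 24.80

24.80


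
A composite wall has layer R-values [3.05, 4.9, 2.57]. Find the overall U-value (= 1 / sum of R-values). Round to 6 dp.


R_total = 3.05 + 4.9 + 2.57 = 10.52
U = 1/10.52 = 0.095057

0.095057


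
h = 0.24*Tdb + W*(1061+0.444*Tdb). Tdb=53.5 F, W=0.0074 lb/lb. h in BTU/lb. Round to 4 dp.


h = 0.24*53.5 + 0.0074*(1061+0.444*53.5) = 20.8672 BTU/lb

20.8672 BTU/lb


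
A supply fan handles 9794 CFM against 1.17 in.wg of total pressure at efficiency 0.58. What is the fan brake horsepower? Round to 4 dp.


BHP = 9794 * 1.17 / (6356 * 0.58) = 3.1084 hp

3.1084 hp


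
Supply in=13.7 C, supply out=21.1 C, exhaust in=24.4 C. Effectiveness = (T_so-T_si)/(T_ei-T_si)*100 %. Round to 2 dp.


eff = (21.1-13.7)/(24.4-13.7)*100 = 69.16 %

69.16 %


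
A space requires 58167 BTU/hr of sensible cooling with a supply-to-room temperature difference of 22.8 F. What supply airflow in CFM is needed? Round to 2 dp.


CFM = 58167 / (1.08 * 22.8) = 2362.21

2362.21 CFM


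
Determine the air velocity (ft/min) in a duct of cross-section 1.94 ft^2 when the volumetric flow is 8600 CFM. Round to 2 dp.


V = 8600 / 1.94 = 4432.99 ft/min

4432.99 ft/min


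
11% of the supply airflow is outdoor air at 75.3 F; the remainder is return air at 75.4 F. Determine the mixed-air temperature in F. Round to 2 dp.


T_mix = 0.11*75.3 + 0.89*75.4 = 75.39 F

75.39 F


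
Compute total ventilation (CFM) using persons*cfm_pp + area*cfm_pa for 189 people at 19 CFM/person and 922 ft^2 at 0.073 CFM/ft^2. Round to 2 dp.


Total = 189*19 + 922*0.073 = 3658.31 CFM

3658.31 CFM


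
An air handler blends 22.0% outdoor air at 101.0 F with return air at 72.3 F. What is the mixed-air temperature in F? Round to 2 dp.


T_mix = 72.3 + (22.0/100)*(101.0-72.3) = 78.61 F

78.61 F


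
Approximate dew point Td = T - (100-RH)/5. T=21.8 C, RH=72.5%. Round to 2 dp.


Td = 21.8 - (100-72.5)/5 = 16.30 C

16.30 C


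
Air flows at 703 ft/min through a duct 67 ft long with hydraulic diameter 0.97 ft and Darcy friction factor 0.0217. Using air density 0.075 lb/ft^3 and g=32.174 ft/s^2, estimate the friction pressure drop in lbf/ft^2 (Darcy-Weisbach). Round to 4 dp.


v_fps = 703/60 = 11.7167 ft/s
dp = 0.0217*(67/0.97)*0.075*11.7167^2/(2*32.174) = 0.2398 lbf/ft^2

0.2398 lbf/ft^2


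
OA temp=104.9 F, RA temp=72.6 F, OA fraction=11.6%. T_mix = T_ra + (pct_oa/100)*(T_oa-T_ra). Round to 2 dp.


T_mix = 72.6 + (11.6/100)*(104.9-72.6) = 76.35 F

76.35 F


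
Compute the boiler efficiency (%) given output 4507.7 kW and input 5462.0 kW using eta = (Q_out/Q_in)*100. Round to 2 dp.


eta = (4507.7/5462.0)*100 = 82.53 %

82.53 %


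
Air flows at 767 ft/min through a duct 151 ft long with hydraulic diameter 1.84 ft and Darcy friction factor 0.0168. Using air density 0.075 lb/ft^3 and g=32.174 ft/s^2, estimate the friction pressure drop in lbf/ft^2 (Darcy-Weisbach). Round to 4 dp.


v_fps = 767/60 = 12.7833 ft/s
dp = 0.0168*(151/1.84)*0.075*12.7833^2/(2*32.174) = 0.2626 lbf/ft^2

0.2626 lbf/ft^2


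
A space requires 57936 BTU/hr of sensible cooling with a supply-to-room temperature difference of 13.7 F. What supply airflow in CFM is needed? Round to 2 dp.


CFM = 57936 / (1.08 * 13.7) = 3915.65

3915.65 CFM


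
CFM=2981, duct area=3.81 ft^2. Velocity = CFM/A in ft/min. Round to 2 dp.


V = 2981 / 3.81 = 782.41 ft/min

782.41 ft/min


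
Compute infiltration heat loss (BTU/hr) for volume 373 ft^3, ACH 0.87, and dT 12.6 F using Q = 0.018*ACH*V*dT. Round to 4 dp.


Q = 0.018 * 0.87 * 373 * 12.6 = 73.5989 BTU/hr

73.5989 BTU/hr


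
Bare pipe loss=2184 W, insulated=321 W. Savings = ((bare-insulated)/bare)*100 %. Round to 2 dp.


Savings = ((2184-321)/2184)*100 = 85.30 %

85.30 %


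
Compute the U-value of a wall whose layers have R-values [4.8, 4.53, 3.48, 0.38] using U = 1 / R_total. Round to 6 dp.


R_total = 4.8 + 4.53 + 3.48 + 0.38 = 13.19
U = 1/13.19 = 0.075815

0.075815


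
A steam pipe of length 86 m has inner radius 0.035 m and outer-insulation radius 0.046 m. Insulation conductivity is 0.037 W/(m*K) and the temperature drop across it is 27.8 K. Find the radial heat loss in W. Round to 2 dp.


Q = 2*pi*0.037*86*27.8/ln(0.046/0.035) = 2033.74 W

2033.74 W


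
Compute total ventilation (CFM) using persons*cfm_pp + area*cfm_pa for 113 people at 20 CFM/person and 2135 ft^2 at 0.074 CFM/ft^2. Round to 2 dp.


Total = 113*20 + 2135*0.074 = 2417.99 CFM

2417.99 CFM


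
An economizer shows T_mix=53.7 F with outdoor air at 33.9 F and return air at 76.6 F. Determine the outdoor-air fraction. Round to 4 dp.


frac = (53.7 - 76.6) / (33.9 - 76.6) = 0.5363

0.5363


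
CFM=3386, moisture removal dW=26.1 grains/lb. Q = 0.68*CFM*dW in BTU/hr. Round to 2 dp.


Q = 0.68 * 3386 * 26.1 = 60094.73 BTU/hr

60094.73 BTU/hr


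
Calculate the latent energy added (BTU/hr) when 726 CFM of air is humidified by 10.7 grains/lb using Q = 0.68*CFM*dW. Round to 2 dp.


Q = 0.68 * 726 * 10.7 = 5282.38 BTU/hr

5282.38 BTU/hr


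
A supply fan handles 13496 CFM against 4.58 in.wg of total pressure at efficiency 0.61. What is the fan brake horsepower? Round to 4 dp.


BHP = 13496 * 4.58 / (6356 * 0.61) = 15.9425 hp

15.9425 hp


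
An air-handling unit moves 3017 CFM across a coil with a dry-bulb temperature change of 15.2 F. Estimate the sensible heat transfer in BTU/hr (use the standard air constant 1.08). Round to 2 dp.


Q = 1.08 * 3017 * 15.2 = 49527.07 BTU/hr

49527.07 BTU/hr


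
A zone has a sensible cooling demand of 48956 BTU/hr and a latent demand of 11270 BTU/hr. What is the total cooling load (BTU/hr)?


Qt = 48956 + 11270 = 60226 BTU/hr

60226 BTU/hr


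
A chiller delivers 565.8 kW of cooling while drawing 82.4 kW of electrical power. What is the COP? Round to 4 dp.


COP = 565.8 / 82.4 = 6.8665

6.8665


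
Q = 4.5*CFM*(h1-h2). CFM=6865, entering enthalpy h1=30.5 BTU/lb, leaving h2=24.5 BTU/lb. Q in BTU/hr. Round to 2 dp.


Q = 4.5 * 6865 * (30.5 - 24.5) = 185355.00 BTU/hr

185355.00 BTU/hr


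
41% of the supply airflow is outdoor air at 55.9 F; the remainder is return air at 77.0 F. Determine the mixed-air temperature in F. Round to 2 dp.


T_mix = 0.41*55.9 + 0.59*77.0 = 68.35 F

68.35 F


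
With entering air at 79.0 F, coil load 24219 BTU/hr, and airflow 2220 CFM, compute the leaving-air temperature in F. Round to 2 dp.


dT = 24219/(1.08*2220) = 10.1014
T_leave = 79.0 - 10.1014 = 68.90 F

68.90 F


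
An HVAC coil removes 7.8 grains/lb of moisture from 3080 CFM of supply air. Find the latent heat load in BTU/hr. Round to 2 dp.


Q = 0.68 * 3080 * 7.8 = 16336.32 BTU/hr

16336.32 BTU/hr


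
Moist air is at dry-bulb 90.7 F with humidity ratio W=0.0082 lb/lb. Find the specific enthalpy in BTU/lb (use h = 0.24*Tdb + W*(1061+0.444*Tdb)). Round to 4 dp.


h = 0.24*90.7 + 0.0082*(1061+0.444*90.7) = 30.7984 BTU/lb

30.7984 BTU/lb


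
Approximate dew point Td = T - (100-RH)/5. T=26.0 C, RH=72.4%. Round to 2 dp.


Td = 26.0 - (100-72.4)/5 = 20.48 C

20.48 C


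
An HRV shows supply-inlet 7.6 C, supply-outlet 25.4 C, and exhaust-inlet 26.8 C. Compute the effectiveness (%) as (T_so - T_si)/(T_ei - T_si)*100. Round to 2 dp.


eff = (25.4-7.6)/(26.8-7.6)*100 = 92.71 %

92.71 %


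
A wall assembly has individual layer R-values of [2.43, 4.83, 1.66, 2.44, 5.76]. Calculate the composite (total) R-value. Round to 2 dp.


R_total = 2.43 + 4.83 + 1.66 + 2.44 + 5.76 = 17.12

17.12


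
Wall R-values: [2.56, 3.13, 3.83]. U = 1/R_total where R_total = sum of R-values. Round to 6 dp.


R_total = 2.56 + 3.13 + 3.83 = 9.52
U = 1/9.52 = 0.105042

0.105042


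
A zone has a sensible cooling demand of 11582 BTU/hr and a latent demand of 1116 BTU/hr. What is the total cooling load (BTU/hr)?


Qt = 11582 + 1116 = 12698 BTU/hr

12698 BTU/hr


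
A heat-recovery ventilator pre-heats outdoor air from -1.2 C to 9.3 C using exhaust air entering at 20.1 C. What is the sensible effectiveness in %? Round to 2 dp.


eff = (9.3-(-1.2))/(20.1-(-1.2))*100 = 49.30 %

49.30 %


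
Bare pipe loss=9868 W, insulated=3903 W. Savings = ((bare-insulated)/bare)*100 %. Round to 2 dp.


Savings = ((9868-3903)/9868)*100 = 60.45 %

60.45 %


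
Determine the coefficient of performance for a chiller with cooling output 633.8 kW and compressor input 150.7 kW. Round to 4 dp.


COP = 633.8 / 150.7 = 4.2057

4.2057


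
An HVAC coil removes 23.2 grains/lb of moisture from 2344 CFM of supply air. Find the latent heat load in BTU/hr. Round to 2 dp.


Q = 0.68 * 2344 * 23.2 = 36978.94 BTU/hr

36978.94 BTU/hr


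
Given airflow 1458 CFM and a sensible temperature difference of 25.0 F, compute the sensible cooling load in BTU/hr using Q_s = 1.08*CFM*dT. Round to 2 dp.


Q = 1.08 * 1458 * 25.0 = 39366.00 BTU/hr

39366.00 BTU/hr


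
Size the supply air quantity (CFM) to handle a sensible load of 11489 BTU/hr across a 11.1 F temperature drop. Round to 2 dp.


CFM = 11489 / (1.08 * 11.1) = 958.38

958.38 CFM


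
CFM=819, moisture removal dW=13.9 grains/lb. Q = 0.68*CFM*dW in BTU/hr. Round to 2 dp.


Q = 0.68 * 819 * 13.9 = 7741.19 BTU/hr

7741.19 BTU/hr


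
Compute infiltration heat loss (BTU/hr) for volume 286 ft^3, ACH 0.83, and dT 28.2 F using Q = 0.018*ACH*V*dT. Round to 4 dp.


Q = 0.018 * 0.83 * 286 * 28.2 = 120.4941 BTU/hr

120.4941 BTU/hr


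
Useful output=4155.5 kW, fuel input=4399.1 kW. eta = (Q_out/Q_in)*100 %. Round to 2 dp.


eta = (4155.5/4399.1)*100 = 94.46 %

94.46 %


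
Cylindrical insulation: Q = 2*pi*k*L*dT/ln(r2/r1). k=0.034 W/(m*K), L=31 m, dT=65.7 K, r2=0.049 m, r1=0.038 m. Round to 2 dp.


Q = 2*pi*0.034*31*65.7/ln(0.049/0.038) = 1711.40 W

1711.40 W


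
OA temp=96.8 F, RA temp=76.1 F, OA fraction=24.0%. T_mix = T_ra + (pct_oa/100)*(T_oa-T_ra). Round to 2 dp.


T_mix = 76.1 + (24.0/100)*(96.8-76.1) = 81.07 F

81.07 F


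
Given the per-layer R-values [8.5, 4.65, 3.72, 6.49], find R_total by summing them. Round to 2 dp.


R_total = 8.5 + 4.65 + 3.72 + 6.49 = 23.36

23.36


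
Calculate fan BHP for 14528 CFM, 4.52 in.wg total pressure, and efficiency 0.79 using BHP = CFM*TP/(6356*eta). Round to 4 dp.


BHP = 14528 * 4.52 / (6356 * 0.79) = 13.0778 hp

13.0778 hp


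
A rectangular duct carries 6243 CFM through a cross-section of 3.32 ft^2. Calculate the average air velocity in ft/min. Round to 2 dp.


V = 6243 / 3.32 = 1880.42 ft/min

1880.42 ft/min


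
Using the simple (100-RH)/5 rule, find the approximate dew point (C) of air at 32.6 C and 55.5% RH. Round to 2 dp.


Td = 32.6 - (100-55.5)/5 = 23.70 C

23.70 C


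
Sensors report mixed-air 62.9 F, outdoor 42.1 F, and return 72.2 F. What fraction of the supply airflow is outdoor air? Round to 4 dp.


frac = (62.9 - 72.2) / (42.1 - 72.2) = 0.3090

0.3090


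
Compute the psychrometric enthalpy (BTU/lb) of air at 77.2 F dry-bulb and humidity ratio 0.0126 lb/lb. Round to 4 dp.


h = 0.24*77.2 + 0.0126*(1061+0.444*77.2) = 32.3285 BTU/lb

32.3285 BTU/lb


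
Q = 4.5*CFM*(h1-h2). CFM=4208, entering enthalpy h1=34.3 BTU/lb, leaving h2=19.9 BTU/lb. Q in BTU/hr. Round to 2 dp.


Q = 4.5 * 4208 * (34.3 - 19.9) = 272678.40 BTU/hr

272678.40 BTU/hr


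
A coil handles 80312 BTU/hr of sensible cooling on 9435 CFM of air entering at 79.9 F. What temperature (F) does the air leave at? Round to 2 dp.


dT = 80312/(1.08*9435) = 7.8816
T_leave = 79.9 - 7.8816 = 72.02 F

72.02 F


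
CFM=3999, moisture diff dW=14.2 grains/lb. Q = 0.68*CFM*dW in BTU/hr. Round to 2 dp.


Q = 0.68 * 3999 * 14.2 = 38614.34 BTU/hr

38614.34 BTU/hr


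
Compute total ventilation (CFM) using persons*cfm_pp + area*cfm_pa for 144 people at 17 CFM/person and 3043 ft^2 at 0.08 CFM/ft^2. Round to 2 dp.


Total = 144*17 + 3043*0.08 = 2691.44 CFM

2691.44 CFM


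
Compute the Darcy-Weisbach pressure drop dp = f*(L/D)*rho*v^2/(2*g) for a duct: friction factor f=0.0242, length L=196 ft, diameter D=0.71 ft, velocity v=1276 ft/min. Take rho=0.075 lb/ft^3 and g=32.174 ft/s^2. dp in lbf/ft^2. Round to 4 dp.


v_fps = 1276/60 = 21.2667 ft/s
dp = 0.0242*(196/0.71)*0.075*21.2667^2/(2*32.174) = 3.5216 lbf/ft^2

3.5216 lbf/ft^2


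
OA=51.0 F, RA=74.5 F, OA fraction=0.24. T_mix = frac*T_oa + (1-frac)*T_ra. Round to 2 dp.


T_mix = 0.24*51.0 + 0.76*74.5 = 68.86 F

68.86 F


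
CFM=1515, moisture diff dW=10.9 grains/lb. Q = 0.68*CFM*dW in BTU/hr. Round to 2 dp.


Q = 0.68 * 1515 * 10.9 = 11229.18 BTU/hr

11229.18 BTU/hr


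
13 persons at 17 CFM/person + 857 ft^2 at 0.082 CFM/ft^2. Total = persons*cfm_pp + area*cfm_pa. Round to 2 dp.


Total = 13*17 + 857*0.082 = 291.27 CFM

291.27 CFM


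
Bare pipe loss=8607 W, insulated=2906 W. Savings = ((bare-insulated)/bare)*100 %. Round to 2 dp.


Savings = ((8607-2906)/8607)*100 = 66.24 %

66.24 %


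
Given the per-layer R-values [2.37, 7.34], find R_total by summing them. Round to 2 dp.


R_total = 2.37 + 7.34 = 9.71

9.71


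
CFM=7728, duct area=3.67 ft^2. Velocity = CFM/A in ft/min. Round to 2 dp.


V = 7728 / 3.67 = 2105.72 ft/min

2105.72 ft/min


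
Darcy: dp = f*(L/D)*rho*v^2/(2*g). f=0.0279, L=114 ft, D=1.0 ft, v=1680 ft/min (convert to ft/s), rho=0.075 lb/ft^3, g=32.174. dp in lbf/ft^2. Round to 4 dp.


v_fps = 1680/60 = 28.0 ft/s
dp = 0.0279*(114/1.0)*0.075*28.0^2/(2*32.174) = 2.9064 lbf/ft^2

2.9064 lbf/ft^2


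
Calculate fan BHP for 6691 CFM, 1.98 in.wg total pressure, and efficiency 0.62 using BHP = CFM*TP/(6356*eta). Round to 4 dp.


BHP = 6691 * 1.98 / (6356 * 0.62) = 3.3619 hp

3.3619 hp


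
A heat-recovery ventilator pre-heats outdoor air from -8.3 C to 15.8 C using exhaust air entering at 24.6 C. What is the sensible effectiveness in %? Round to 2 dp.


eff = (15.8-(-8.3))/(24.6-(-8.3))*100 = 73.25 %

73.25 %


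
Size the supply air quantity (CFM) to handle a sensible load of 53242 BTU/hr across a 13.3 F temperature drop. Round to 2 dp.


CFM = 53242 / (1.08 * 13.3) = 3706.63

3706.63 CFM


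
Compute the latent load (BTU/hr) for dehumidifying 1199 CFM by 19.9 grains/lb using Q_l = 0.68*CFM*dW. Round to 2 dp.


Q = 0.68 * 1199 * 19.9 = 16224.87 BTU/hr

16224.87 BTU/hr


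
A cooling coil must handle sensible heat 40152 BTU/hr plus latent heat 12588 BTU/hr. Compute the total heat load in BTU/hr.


Qt = 40152 + 12588 = 52740 BTU/hr

52740 BTU/hr


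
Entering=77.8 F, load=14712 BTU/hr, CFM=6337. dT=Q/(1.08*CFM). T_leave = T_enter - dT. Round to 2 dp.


dT = 14712/(1.08*6337) = 2.1496
T_leave = 77.8 - 2.1496 = 75.65 F

75.65 F


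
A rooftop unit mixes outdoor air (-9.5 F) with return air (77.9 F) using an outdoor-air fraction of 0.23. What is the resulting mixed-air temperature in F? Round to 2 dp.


T_mix = 0.23*(-9.5) + 0.77*77.9 = 57.80 F

57.80 F


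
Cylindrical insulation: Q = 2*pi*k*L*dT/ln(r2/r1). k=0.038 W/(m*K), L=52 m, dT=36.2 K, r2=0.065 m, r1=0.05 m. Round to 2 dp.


Q = 2*pi*0.038*52*36.2/ln(0.065/0.05) = 1713.05 W

1713.05 W


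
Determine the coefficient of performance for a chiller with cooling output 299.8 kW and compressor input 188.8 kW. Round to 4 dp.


COP = 299.8 / 188.8 = 1.5879

1.5879


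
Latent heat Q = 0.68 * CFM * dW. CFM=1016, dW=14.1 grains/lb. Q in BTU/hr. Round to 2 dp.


Q = 0.68 * 1016 * 14.1 = 9741.41 BTU/hr

9741.41 BTU/hr


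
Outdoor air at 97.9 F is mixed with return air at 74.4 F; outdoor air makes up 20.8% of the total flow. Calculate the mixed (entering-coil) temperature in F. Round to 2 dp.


T_mix = 74.4 + (20.8/100)*(97.9-74.4) = 79.29 F

79.29 F


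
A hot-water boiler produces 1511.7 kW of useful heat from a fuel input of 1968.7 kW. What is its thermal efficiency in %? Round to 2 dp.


eta = (1511.7/1968.7)*100 = 76.79 %

76.79 %


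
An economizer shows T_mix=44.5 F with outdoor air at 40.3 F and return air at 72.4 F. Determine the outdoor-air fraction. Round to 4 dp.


frac = (44.5 - 72.4) / (40.3 - 72.4) = 0.8692

0.8692


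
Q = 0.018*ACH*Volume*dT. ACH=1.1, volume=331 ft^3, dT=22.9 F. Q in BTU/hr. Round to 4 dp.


Q = 0.018 * 1.1 * 331 * 22.9 = 150.0820 BTU/hr

150.0820 BTU/hr


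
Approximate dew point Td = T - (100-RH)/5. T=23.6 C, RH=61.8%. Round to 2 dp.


Td = 23.6 - (100-61.8)/5 = 15.96 C

15.96 C


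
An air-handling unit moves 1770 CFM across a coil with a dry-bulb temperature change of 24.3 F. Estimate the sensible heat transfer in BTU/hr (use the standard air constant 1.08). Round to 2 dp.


Q = 1.08 * 1770 * 24.3 = 46451.88 BTU/hr

46451.88 BTU/hr


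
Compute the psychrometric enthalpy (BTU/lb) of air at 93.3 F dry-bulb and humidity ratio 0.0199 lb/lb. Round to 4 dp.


h = 0.24*93.3 + 0.0199*(1061+0.444*93.3) = 44.3303 BTU/lb

44.3303 BTU/lb


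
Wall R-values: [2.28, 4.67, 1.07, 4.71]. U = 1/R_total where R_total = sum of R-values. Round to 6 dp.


R_total = 2.28 + 4.67 + 1.07 + 4.71 = 12.73
U = 1/12.73 = 0.078555

0.078555


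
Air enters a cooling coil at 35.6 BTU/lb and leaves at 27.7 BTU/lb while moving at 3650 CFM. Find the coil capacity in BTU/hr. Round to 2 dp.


Q = 4.5 * 3650 * (35.6 - 27.7) = 129757.50 BTU/hr

129757.50 BTU/hr


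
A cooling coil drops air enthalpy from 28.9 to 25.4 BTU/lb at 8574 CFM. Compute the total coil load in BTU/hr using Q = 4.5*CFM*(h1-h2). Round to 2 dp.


Q = 4.5 * 8574 * (28.9 - 25.4) = 135040.50 BTU/hr

135040.50 BTU/hr


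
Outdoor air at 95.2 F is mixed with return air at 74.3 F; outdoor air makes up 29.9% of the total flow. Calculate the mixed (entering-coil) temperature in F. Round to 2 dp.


T_mix = 74.3 + (29.9/100)*(95.2-74.3) = 80.55 F

80.55 F


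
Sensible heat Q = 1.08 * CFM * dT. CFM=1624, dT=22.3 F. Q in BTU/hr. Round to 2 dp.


Q = 1.08 * 1624 * 22.3 = 39112.42 BTU/hr

39112.42 BTU/hr


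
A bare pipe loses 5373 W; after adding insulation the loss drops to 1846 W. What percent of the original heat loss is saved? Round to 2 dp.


Savings = ((5373-1846)/5373)*100 = 65.64 %

65.64 %


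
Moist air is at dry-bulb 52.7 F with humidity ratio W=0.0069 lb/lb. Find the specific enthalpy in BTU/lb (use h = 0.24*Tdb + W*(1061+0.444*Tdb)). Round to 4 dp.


h = 0.24*52.7 + 0.0069*(1061+0.444*52.7) = 20.1304 BTU/lb

20.1304 BTU/lb


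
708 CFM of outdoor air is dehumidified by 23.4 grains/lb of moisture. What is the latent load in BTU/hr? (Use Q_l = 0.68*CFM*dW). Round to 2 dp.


Q = 0.68 * 708 * 23.4 = 11265.70 BTU/hr

11265.70 BTU/hr


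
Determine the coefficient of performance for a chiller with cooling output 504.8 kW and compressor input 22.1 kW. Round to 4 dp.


COP = 504.8 / 22.1 = 22.8416

22.8416


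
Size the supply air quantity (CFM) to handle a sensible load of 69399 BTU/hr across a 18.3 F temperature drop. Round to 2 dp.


CFM = 69399 / (1.08 * 18.3) = 3511.38

3511.38 CFM


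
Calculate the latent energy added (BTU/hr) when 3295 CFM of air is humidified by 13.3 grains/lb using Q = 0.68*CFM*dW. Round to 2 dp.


Q = 0.68 * 3295 * 13.3 = 29799.98 BTU/hr

29799.98 BTU/hr


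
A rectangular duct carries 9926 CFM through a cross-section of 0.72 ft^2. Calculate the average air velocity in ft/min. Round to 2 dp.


V = 9926 / 0.72 = 13786.11 ft/min

13786.11 ft/min


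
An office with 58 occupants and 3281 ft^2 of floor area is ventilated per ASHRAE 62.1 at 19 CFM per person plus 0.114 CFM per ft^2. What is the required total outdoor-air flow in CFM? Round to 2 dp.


Total = 58*19 + 3281*0.114 = 1476.03 CFM

1476.03 CFM


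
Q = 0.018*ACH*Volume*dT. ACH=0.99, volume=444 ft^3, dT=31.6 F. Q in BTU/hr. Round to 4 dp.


Q = 0.018 * 0.99 * 444 * 31.6 = 250.0217 BTU/hr

250.0217 BTU/hr


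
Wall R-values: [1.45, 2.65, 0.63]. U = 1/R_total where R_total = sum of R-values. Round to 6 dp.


R_total = 1.45 + 2.65 + 0.63 = 4.73
U = 1/4.73 = 0.211416

0.211416


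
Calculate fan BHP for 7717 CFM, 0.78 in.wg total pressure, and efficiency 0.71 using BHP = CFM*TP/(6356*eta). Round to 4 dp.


BHP = 7717 * 0.78 / (6356 * 0.71) = 1.3338 hp

1.3338 hp


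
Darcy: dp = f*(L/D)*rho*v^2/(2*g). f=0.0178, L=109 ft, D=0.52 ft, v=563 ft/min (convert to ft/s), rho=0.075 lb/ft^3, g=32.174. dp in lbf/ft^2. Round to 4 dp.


v_fps = 563/60 = 9.3833 ft/s
dp = 0.0178*(109/0.52)*0.075*9.3833^2/(2*32.174) = 0.3829 lbf/ft^2

0.3829 lbf/ft^2


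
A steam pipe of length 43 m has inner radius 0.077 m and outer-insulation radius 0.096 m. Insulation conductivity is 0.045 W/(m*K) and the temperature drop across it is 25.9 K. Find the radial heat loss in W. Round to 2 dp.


Q = 2*pi*0.045*43*25.9/ln(0.096/0.077) = 1427.80 W

1427.80 W


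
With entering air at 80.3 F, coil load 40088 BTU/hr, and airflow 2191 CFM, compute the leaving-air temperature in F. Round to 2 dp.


dT = 40088/(1.08*2191) = 16.9414
T_leave = 80.3 - 16.9414 = 63.36 F

63.36 F


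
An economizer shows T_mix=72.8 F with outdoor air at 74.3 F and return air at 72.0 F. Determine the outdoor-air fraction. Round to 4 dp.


frac = (72.8 - 72.0) / (74.3 - 72.0) = 0.3478

0.3478


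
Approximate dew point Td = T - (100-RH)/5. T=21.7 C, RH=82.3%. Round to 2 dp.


Td = 21.7 - (100-82.3)/5 = 18.16 C

18.16 C


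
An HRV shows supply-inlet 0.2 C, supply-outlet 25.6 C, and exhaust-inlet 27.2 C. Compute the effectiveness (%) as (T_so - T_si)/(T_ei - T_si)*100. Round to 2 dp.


eff = (25.6-0.2)/(27.2-0.2)*100 = 94.07 %

94.07 %


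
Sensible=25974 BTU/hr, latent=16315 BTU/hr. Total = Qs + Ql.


Qt = 25974 + 16315 = 42289 BTU/hr

42289 BTU/hr


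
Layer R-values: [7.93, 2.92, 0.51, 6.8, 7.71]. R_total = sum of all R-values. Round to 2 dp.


R_total = 7.93 + 2.92 + 0.51 + 6.8 + 7.71 = 25.87

25.87


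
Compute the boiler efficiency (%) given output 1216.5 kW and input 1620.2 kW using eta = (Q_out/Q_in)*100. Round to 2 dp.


eta = (1216.5/1620.2)*100 = 75.08 %

75.08 %


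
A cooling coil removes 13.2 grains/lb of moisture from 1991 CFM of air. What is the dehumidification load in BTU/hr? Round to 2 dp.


Q = 0.68 * 1991 * 13.2 = 17871.22 BTU/hr

17871.22 BTU/hr


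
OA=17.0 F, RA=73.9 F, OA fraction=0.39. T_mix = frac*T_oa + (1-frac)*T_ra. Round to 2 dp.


T_mix = 0.39*17.0 + 0.61*73.9 = 51.71 F

51.71 F


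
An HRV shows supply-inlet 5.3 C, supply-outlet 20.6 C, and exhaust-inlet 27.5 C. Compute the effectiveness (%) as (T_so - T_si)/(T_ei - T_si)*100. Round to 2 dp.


eff = (20.6-5.3)/(27.5-5.3)*100 = 68.92 %

68.92 %


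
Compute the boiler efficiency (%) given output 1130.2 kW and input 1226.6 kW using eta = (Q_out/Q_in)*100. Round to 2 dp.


eta = (1130.2/1226.6)*100 = 92.14 %

92.14 %


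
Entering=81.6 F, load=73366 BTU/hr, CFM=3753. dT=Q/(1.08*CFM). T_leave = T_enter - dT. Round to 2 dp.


dT = 73366/(1.08*3753) = 18.1006
T_leave = 81.6 - 18.1006 = 63.50 F

63.50 F


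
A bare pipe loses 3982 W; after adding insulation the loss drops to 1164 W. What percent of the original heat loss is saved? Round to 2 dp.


Savings = ((3982-1164)/3982)*100 = 70.77 %

70.77 %


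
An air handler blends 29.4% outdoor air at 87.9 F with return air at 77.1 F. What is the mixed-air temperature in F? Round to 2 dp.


T_mix = 77.1 + (29.4/100)*(87.9-77.1) = 80.28 F

80.28 F


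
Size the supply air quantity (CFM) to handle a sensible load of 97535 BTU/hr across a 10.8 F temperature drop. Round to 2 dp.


CFM = 97535 / (1.08 * 10.8) = 8362.05

8362.05 CFM


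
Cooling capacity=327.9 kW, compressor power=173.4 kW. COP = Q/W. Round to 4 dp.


COP = 327.9 / 173.4 = 1.8910

1.8910


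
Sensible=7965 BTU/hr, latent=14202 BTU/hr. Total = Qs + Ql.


Qt = 7965 + 14202 = 22167 BTU/hr

22167 BTU/hr


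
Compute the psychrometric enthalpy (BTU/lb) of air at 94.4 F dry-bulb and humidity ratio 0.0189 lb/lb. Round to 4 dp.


h = 0.24*94.4 + 0.0189*(1061+0.444*94.4) = 43.5011 BTU/lb

43.5011 BTU/lb


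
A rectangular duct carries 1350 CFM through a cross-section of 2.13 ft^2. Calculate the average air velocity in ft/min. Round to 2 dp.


V = 1350 / 2.13 = 633.80 ft/min

633.80 ft/min


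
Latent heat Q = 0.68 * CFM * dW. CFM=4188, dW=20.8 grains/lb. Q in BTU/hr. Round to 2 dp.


Q = 0.68 * 4188 * 20.8 = 59235.07 BTU/hr

59235.07 BTU/hr


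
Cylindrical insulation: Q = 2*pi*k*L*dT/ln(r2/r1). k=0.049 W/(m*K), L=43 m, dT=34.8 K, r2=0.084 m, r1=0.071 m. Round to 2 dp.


Q = 2*pi*0.049*43*34.8/ln(0.084/0.071) = 2740.06 W

2740.06 W


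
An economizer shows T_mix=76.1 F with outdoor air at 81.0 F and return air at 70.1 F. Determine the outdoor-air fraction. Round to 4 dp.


frac = (76.1 - 70.1) / (81.0 - 70.1) = 0.5505

0.5505


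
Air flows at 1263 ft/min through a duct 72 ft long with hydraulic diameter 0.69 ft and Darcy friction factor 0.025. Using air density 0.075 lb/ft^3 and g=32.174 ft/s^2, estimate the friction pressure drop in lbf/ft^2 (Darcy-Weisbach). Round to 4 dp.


v_fps = 1263/60 = 21.05 ft/s
dp = 0.025*(72/0.69)*0.075*21.05^2/(2*32.174) = 1.3473 lbf/ft^2

1.3473 lbf/ft^2


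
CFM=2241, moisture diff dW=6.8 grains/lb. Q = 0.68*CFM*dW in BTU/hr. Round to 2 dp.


Q = 0.68 * 2241 * 6.8 = 10362.38 BTU/hr

10362.38 BTU/hr


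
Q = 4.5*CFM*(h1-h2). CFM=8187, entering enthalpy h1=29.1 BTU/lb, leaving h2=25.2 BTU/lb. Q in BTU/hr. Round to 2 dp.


Q = 4.5 * 8187 * (29.1 - 25.2) = 143681.85 BTU/hr

143681.85 BTU/hr


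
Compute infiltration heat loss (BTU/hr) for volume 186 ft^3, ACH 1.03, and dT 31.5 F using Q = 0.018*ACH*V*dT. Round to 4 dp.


Q = 0.018 * 1.03 * 186 * 31.5 = 108.6259 BTU/hr

108.6259 BTU/hr


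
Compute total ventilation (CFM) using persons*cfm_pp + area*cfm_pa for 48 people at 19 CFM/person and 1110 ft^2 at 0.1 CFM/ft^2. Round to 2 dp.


Total = 48*19 + 1110*0.1 = 1023.00 CFM

1023.00 CFM


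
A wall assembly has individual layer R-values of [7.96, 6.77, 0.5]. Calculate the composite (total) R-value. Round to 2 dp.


R_total = 7.96 + 6.77 + 0.5 = 15.23

15.23


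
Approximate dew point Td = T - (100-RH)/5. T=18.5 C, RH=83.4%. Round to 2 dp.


Td = 18.5 - (100-83.4)/5 = 15.18 C

15.18 C


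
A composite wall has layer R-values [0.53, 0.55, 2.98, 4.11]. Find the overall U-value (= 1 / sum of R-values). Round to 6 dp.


R_total = 0.53 + 0.55 + 2.98 + 4.11 = 8.17
U = 1/8.17 = 0.122399

0.122399


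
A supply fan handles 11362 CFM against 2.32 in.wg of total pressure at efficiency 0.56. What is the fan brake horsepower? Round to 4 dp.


BHP = 11362 * 2.32 / (6356 * 0.56) = 7.4058 hp

7.4058 hp


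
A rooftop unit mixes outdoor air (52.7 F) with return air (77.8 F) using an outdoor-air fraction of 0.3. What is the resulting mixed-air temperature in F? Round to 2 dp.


T_mix = 0.3*52.7 + 0.7*77.8 = 70.27 F

70.27 F


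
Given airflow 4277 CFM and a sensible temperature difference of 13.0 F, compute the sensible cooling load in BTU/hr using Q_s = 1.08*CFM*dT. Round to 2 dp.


Q = 1.08 * 4277 * 13.0 = 60049.08 BTU/hr

60049.08 BTU/hr
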